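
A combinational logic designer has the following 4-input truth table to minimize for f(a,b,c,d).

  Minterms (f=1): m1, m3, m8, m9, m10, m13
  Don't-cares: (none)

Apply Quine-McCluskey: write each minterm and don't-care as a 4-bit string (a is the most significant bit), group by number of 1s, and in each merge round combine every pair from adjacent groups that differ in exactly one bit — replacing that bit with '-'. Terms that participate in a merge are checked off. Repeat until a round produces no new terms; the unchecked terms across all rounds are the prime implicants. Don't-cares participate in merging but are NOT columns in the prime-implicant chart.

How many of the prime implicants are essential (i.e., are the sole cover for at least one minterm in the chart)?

3

Round 0: 0001✓ 0011✓ 1000✓ 1001✓ 1010✓ 1101✓
Round 1: -001 00-1 1-01 10-0 100-
PIs = {-001, 00-1, 1-01, 10-0, 100-}
Coverage chart:
  m1: -001,00-1
  m3: 00-1 ←essential
  m8: 10-0,100-
  m9: -001,1-01,100-
  m10: 10-0 ←essential
  m13: 1-01 ←essential
Essential: 00-1, 1-01, 10-0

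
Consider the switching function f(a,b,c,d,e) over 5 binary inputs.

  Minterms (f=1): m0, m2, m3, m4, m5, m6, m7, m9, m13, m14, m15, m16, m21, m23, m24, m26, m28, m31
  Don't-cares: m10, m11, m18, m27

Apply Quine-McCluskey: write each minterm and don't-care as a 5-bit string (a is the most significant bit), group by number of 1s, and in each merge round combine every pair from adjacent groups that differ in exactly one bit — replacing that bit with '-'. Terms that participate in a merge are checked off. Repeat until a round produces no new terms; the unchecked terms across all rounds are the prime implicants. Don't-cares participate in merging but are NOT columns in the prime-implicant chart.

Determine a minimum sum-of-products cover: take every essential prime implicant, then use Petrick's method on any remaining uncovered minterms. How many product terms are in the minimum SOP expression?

Round 0: 00000✓ 00010✓ 00011✓ 00100✓ 00101✓ 00110✓ 00111✓ 01001✓ 01010✓ 01011✓ 01101✓ 01110✓ 01111✓ 10000✓ 10010✓ 10101✓ 10111✓ 11000✓ 11010✓ 11011✓ 11100✓ 11111✓
Round 1: -0000✓ -0010✓ -0101✓ -0111✓ -1010✓ -1011✓ -1111✓ 0-010✓ 0-011✓ 0-101✓ 0-110✓ 0-111✓ 00-00✓ 00-10✓ 00-11✓ 000-0✓ 0001-✓ 001-0✓ 001-1✓ 0010-✓ 0011-✓ 01-01✓ 01-10✓ 01-11✓ 010-1✓ 0101-✓ 011-1✓ 0111-✓ 1-000✓ 1-010✓ 1-111✓ 100-0✓ 101-1✓ 11-00 11-11✓ 110-0✓ 1101-✓
Round 2: --010 --111 -00-0 -01-1 -1-11 -101- 0--10✓ 0--11✓ 0-01-✓ 0-1-1 0-11-✓ 00--0 00-1-✓ 001-- 01--1 01-1-✓ 1-0-0
Round 3: 0--1-
PIs = {--010, --111, -00-0, -01-1, -1-11, -101-, 0--1-, 0-1-1, 00--0, 001--, 01--1, 1-0-0, 11-00}
Coverage chart:
  m0: -00-0,00--0
  m2: --010,-00-0,0--1-,00--0
  m3: 0--1- ←essential
  m4: 00--0,001--
  m5: -01-1,0-1-1,001--
  m6: 0--1-,00--0,001--
  m7: --111,-01-1,0--1-,0-1-1,001--
  m9: 01--1 ←essential
  m13: 0-1-1,01--1
  m14: 0--1- ←essential
  m15: --111,-1-11,0--1-,0-1-1,01--1
  m16: -00-0,1-0-0
  m21: -01-1 ←essential
  m23: --111,-01-1
  m24: 1-0-0,11-00
  m26: --010,-101-,1-0-0
  m28: 11-00 ←essential
  m31: --111,-1-11
Essential: -01-1, 0--1-, 01--1, 11-00
Petrick residual → --111, 00--0, 1-0-0
Min cover (7 terms): cde + b'ce + a'd + a'b'e' + a'be + ac'e' + abd'e'

7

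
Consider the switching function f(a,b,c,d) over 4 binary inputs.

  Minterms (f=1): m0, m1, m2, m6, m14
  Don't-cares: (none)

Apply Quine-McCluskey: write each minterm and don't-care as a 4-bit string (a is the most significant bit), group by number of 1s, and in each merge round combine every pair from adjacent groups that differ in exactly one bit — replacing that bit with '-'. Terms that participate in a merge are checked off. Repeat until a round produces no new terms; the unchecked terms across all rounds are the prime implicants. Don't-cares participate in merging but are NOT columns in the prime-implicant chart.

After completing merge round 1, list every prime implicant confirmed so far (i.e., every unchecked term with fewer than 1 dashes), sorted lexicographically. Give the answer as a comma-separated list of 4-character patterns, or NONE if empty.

Round 0: 0000✓ 0001✓ 0010✓ 0110✓ 1110✓
Round 1: -110 0-10 00-0 000-
PIs = {-110, 0-10, 00-0, 000-}

NONE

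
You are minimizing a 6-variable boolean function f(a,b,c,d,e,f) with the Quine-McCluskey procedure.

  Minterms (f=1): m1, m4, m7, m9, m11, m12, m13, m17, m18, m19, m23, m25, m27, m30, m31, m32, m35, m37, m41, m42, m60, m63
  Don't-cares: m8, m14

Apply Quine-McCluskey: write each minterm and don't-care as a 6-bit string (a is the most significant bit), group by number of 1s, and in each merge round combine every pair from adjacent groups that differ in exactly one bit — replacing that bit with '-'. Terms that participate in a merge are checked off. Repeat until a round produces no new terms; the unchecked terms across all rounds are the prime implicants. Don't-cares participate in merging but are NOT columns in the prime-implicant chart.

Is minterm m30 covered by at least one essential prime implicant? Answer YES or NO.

size-2^0 implicants → 000001(✓)  000100(✓)  000111(✓)  001000(✓)  001001(✓)  001011(✓)  001100(✓)  001101(✓)  001110(✓)  010001(✓)  010010(✓)  010011(✓)  010111(✓)  011001(✓)  011011(✓)  011110(✓)  011111(✓)  100000  100011  100101  101001(✓)  101010  111100  111111(✓)
size-2^1 implicants → -01001  -11111  0-0001(✓)  0-0111  0-1001(✓)  0-1011(✓)  0-1110  00-001(✓)  00-100  001-00(✓)  001-01(✓)  0010-1(✓)  00100-(✓)  0011-0  00110-(✓)  01-001(✓)  01-011(✓)  01-111(✓)  010-11(✓)  0100-1(✓)  01001-  011-11(✓)  0110-1(✓)  01111-
size-2^2 implicants → 0--001  0-10-1  001-0-  01--11  01-0-1
Unchecked terms (primes): -01001, -11111, 0--001, 0-0111, 0-10-1, 0-1110, 00-100, 001-0-, 0011-0, 01--11, 01-0-1, 01001-, 01111-, 100000, 100011, 100101, 101010, 111100
Minterm coverage:
  m1 ⊆ 0--001 [E]
  m4 ⊆ 00-100 [E]
  m7 ⊆ 0-0111 [E]
  m9 ⊆ -01001,0--001,0-10-1,001-0-
  m11 ⊆ 0-10-1 [E]
  m12 ⊆ 00-100,001-0-,0011-0
  m13 ⊆ 001-0- [E]
  m17 ⊆ 0--001,01-0-1
  m18 ⊆ 01001- [E]
  m19 ⊆ 01--11,01-0-1,01001-
  m23 ⊆ 0-0111,01--11
  m25 ⊆ 0--001,0-10-1,01-0-1
  m27 ⊆ 0-10-1,01--11,01-0-1
  m30 ⊆ 0-1110,01111-
  m31 ⊆ -11111,01--11,01111-
  m32 ⊆ 100000 [E]
  m35 ⊆ 100011 [E]
  m37 ⊆ 100101 [E]
  m41 ⊆ -01001 [E]
  m42 ⊆ 101010 [E]
  m60 ⊆ 111100 [E]
  m63 ⊆ -11111 [E]
E = {-01001, -11111, 0--001, 0-0111, 0-10-1, 00-100, 001-0-, 01001-, 100000, 100011, 100101, 101010, 111100}

NO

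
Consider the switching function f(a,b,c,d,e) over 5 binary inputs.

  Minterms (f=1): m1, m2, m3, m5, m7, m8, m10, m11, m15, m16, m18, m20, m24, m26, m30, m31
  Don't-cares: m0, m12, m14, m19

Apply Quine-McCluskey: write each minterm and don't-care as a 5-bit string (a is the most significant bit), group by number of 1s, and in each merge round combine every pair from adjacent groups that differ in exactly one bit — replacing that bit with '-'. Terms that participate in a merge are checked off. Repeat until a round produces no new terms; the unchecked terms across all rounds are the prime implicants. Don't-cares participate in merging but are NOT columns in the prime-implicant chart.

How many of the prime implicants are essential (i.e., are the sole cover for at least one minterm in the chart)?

4

size-2^0 implicants → 00000(✓)  00001(✓)  00010(✓)  00011(✓)  00101(✓)  00111(✓)  01000(✓)  01010(✓)  01011(✓)  01100(✓)  01110(✓)  01111(✓)  10000(✓)  10010(✓)  10011(✓)  10100(✓)  11000(✓)  11010(✓)  11110(✓)  11111(✓)
size-2^1 implicants → -0000(✓)  -0010(✓)  -0011(✓)  -1000(✓)  -1010(✓)  -1110(✓)  -1111(✓)  0-000(✓)  0-010(✓)  0-011(✓)  0-111(✓)  00-01(✓)  00-11(✓)  000-0(✓)  000-1(✓)  0000-(✓)  0001-(✓)  001-1(✓)  01-00(✓)  01-10(✓)  01-11(✓)  010-0(✓)  0101-(✓)  011-0(✓)  0111-(✓)  1-000(✓)  1-010(✓)  10-00  100-0(✓)  1001-(✓)  11-10(✓)  110-0(✓)  1111-(✓)
size-2^2 implicants → --000(✓)  --010(✓)  -00-0(✓)  -001-  -1-10  -10-0(✓)  -111-  0--11  0-0-0(✓)  0-01-  00--1  000--  01--0  01-1-  1-0-0(✓)
size-2^3 implicants → --0-0
Unchecked terms (primes): --0-0, -001-, -1-10, -111-, 0--11, 0-01-, 00--1, 000--, 01--0, 01-1-, 10-00
Minterm coverage:
  m1 ⊆ 00--1,000--
  m2 ⊆ --0-0,-001-,0-01-,000--
  m3 ⊆ -001-,0--11,0-01-,00--1,000--
  m5 ⊆ 00--1 [E]
  m7 ⊆ 0--11,00--1
  m8 ⊆ --0-0,01--0
  m10 ⊆ --0-0,-1-10,0-01-,01--0,01-1-
  m11 ⊆ 0--11,0-01-,01-1-
  m15 ⊆ -111-,0--11,01-1-
  m16 ⊆ --0-0,10-00
  m18 ⊆ --0-0,-001-
  m20 ⊆ 10-00 [E]
  m24 ⊆ --0-0 [E]
  m26 ⊆ --0-0,-1-10
  m30 ⊆ -1-10,-111-
  m31 ⊆ -111- [E]
E = {--0-0, -111-, 00--1, 10-00}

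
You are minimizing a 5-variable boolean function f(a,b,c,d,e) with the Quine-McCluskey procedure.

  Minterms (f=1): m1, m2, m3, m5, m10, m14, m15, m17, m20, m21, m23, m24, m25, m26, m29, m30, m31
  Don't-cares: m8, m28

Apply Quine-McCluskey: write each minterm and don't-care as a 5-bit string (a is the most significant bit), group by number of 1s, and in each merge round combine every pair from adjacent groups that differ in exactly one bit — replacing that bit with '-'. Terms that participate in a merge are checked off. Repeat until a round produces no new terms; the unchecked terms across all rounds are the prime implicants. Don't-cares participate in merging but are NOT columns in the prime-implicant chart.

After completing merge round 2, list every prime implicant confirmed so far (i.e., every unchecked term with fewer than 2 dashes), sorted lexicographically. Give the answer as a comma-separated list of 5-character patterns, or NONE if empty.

Round 0: 00001✓ 00010✓ 00011✓ 00101✓ 01000✓ 01010✓ 01110✓ 01111✓ 10001✓ 10100✓ 10101✓ 10111✓ 11000✓ 11001✓ 11010✓ 11100✓ 11101✓ 11110✓ 11111✓
Round 1: -0001✓ -0101✓ -1000✓ -1010✓ -1110✓ -1111✓ 0-010 00-01✓ 000-1 0001- 01-10✓ 010-0✓ 0111-✓ 1-001✓ 1-100✓ 1-101✓ 1-111✓ 10-01✓ 101-1✓ 1010-✓ 11-00✓ 11-01✓ 11-10✓ 110-0✓ 1100-✓ 111-0✓ 111-1✓ 1110-✓ 1111-✓
Round 2: -0-01 -1-10 -10-0 -111- 1--01 1-1-1 1-10- 11--0 11-0- 111--
PIs = {-0-01, -1-10, -10-0, -111-, 0-010, 000-1, 0001-, 1--01, 1-1-1, 1-10-, 11--0, 11-0-, 111--}

0-010, 000-1, 0001-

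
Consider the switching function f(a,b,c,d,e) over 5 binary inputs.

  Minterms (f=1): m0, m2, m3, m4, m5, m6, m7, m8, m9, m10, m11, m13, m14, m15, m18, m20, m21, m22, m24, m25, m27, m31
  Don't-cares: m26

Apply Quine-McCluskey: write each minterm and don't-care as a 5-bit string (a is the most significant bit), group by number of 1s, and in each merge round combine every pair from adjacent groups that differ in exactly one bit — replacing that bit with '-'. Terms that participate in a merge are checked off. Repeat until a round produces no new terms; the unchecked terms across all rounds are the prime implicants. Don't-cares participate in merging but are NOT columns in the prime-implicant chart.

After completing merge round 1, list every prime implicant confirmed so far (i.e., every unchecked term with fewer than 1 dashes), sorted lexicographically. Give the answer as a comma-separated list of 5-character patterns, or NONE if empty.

[col 0] 00000*, 00010*, 00011*, 00100*, 00101*, 00110*, 00111*, 01000*, 01001*, 01010*, 01011*, 01101*, 01110*, 01111*, 10010*, 10100*, 10101*, 10110*, 11000*, 11001*, 11010*, 11011*, 11111*
[col 1] -0010*, -0100*, -0101*, -0110*, -1000*, -1001*, -1010*, -1011*, -1111*, 0-000*, 0-010*, 0-011*, 0-101*, 0-110*, 0-111*, 00-00*, 00-10*, 00-11*, 000-0*, 0001-*, 001-0*, 001-1*, 0010-*, 0011-*, 01-01*, 01-10*, 01-11*, 010-0*, 010-1*, 0100-*, 0101-*, 011-1*, 0111-*, 1-010*, 10-10*, 101-0*, 1010-*, 11-11*, 110-0*, 110-1*, 1100-*, 1101-*
[col 2] --010, -0-10, -01-0, -010-, -1-11, -10-0*, -10-1*, -100-*, -101-*, 0--10*, 0--11*, 0-0-0, 0-01-*, 0-1-1, 0-11-*, 00--0, 00-1-*, 001--, 01--1, 01-1-*, 010--*, 110--*
[col 3] -10--, 0--1-
Prime implicants: --010, -0-10, -01-0, -010-, -1-11, -10--, 0--1-, 0-0-0, 0-1-1, 00--0, 001--, 01--1

NONE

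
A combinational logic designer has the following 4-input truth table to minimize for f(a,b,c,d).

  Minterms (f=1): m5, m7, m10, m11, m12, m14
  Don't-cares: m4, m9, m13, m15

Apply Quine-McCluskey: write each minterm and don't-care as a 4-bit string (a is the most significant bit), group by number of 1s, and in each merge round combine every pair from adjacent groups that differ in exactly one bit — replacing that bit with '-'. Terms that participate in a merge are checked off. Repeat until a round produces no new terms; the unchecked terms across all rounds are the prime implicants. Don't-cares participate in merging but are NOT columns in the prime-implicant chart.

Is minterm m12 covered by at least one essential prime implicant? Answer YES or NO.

size-2^0 implicants → 0100(✓)  0101(✓)  0111(✓)  1001(✓)  1010(✓)  1011(✓)  1100(✓)  1101(✓)  1110(✓)  1111(✓)
size-2^1 implicants → -100(✓)  -101(✓)  -111(✓)  01-1(✓)  010-(✓)  1-01(✓)  1-10(✓)  1-11(✓)  10-1(✓)  101-(✓)  11-0(✓)  11-1(✓)  110-(✓)  111-(✓)
size-2^2 implicants → -1-1  -10-  1--1  1-1-  11--
Unchecked terms (primes): -1-1, -10-, 1--1, 1-1-, 11--
Minterm coverage:
  m5 ⊆ -1-1,-10-
  m7 ⊆ -1-1 [E]
  m10 ⊆ 1-1- [E]
  m11 ⊆ 1--1,1-1-
  m12 ⊆ -10-,11--
  m14 ⊆ 1-1-,11--
E = {-1-1, 1-1-}

NO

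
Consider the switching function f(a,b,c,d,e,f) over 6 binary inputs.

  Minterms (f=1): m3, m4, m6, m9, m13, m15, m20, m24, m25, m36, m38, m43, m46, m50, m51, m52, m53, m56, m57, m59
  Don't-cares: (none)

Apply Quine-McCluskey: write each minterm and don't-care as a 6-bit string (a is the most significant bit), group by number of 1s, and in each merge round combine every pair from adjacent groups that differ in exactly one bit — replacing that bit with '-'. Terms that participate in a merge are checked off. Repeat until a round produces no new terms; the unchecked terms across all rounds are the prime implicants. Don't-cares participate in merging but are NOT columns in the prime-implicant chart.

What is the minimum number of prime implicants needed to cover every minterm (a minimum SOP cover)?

[col 0] 000011, 000100*, 000110*, 001001*, 001101*, 001111*, 010100*, 011000*, 011001*, 100100*, 100110*, 101011*, 101110*, 110010*, 110011*, 110100*, 110101*, 111000*, 111001*, 111011*
[col 1] -00100*, -00110*, -10100*, -11000*, -11001*, 0-0100*, 0-1001, 0001-0*, 001-01, 0011-1, 01100-*, 1-0100*, 1-1011, 10-110, 1001-0*, 11-011, 11001-, 11010-, 1110-1, 11100-*
[col 2] --0100, -001-0, -1100-
Prime implicants: --0100, -001-0, -1100-, 0-1001, 000011, 001-01, 0011-1, 1-1011, 10-110, 11-011, 11001-, 11010-, 1110-1
PI chart (minterm → PIs covering it):
  3 | 000011  (sole → essential)
  4 | --0100,-001-0
  6 | -001-0  (sole → essential)
  9 | 0-1001,001-01
  13 | 001-01,0011-1
  15 | 0011-1  (sole → essential)
  20 | --0100  (sole → essential)
  24 | -1100-  (sole → essential)
  25 | -1100-,0-1001
  36 | --0100,-001-0
  38 | -001-0,10-110
  43 | 1-1011  (sole → essential)
  46 | 10-110  (sole → essential)
  50 | 11001-  (sole → essential)
  51 | 11-011,11001-
  52 | --0100,11010-
  53 | 11010-  (sole → essential)
  56 | -1100-  (sole → essential)
  57 | -1100-,1110-1
  59 | 1-1011,11-011,1110-1
Essential prime implicants: --0100, -001-0, -1100-, 000011, 0011-1, 1-1011, 10-110, 11001-, 11010-
Petrick residual → 0-1001
Minimum SOP uses 10 PIs: c'de'f' + b'c'df' + bcd'e' + a'cd'e'f + a'b'c'd'ef + a'b'cdf + acd'ef + ab'def' + abc'd'e + abc'de'

10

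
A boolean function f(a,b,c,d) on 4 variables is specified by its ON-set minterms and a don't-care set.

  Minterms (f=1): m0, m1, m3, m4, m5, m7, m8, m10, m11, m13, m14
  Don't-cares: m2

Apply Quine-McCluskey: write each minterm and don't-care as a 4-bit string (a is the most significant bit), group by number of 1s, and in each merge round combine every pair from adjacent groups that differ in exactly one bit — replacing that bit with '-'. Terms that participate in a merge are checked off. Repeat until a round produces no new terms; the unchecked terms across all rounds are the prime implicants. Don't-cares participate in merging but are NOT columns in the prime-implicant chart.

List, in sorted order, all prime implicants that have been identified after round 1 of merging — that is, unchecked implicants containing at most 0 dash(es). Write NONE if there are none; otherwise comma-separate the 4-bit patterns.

NONE

[col 0] 0000*, 0001*, 0010*, 0011*, 0100*, 0101*, 0111*, 1000*, 1010*, 1011*, 1101*, 1110*
[col 1] -000*, -010*, -011*, -101, 0-00*, 0-01*, 0-11*, 00-0*, 00-1*, 000-*, 001-*, 01-1*, 010-*, 1-10, 10-0*, 101-*
[col 2] -0-0, -01-, 0--1, 0-0-, 00--
Prime implicants: -0-0, -01-, -101, 0--1, 0-0-, 00--, 1-10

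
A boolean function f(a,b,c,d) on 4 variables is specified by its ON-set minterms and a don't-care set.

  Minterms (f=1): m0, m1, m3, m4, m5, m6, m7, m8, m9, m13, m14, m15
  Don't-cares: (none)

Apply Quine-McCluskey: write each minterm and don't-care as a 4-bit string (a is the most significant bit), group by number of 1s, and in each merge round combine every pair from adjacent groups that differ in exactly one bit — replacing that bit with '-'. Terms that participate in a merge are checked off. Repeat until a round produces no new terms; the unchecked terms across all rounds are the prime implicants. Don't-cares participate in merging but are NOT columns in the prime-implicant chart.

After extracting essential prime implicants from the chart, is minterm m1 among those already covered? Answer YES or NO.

[col 0] 0000*, 0001*, 0011*, 0100*, 0101*, 0110*, 0111*, 1000*, 1001*, 1101*, 1110*, 1111*
[col 1] -000*, -001*, -101*, -110*, -111*, 0-00*, 0-01*, 0-11*, 00-1*, 000-*, 01-0*, 01-1*, 010-*, 011-*, 1-01*, 100-*, 11-1*, 111-*
[col 2] --01, -00-, -1-1, -11-, 0--1, 0-0-, 01--
Prime implicants: --01, -00-, -1-1, -11-, 0--1, 0-0-, 01--
PI chart (minterm → PIs covering it):
  0 | -00-,0-0-
  1 | --01,-00-,0--1,0-0-
  3 | 0--1  (sole → essential)
  4 | 0-0-,01--
  5 | --01,-1-1,0--1,0-0-,01--
  6 | -11-,01--
  7 | -1-1,-11-,0--1,01--
  8 | -00-  (sole → essential)
  9 | --01,-00-
  13 | --01,-1-1
  14 | -11-  (sole → essential)
  15 | -1-1,-11-
Essential prime implicants: -00-, -11-, 0--1

YES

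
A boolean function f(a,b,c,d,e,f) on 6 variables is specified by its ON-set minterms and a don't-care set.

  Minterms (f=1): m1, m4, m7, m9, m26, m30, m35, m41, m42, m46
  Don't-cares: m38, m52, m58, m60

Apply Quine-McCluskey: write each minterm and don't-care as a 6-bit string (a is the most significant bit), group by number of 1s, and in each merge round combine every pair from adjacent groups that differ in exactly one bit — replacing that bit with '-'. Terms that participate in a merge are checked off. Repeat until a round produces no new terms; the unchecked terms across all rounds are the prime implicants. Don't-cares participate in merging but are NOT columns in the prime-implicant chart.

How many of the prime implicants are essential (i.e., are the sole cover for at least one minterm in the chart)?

6

size-2^0 implicants → 000001(✓)  000100  000111  001001(✓)  011010(✓)  011110(✓)  100011  100110(✓)  101001(✓)  101010(✓)  101110(✓)  110100(✓)  111010(✓)  111100(✓)
size-2^1 implicants → -01001  -11010  00-001  011-10  1-1010  10-110  101-10  11-100
Unchecked terms (primes): -01001, -11010, 00-001, 000100, 000111, 011-10, 1-1010, 10-110, 100011, 101-10, 11-100
Minterm coverage:
  m1 ⊆ 00-001 [E]
  m4 ⊆ 000100 [E]
  m7 ⊆ 000111 [E]
  m9 ⊆ -01001,00-001
  m26 ⊆ -11010,011-10
  m30 ⊆ 011-10 [E]
  m35 ⊆ 100011 [E]
  m41 ⊆ -01001 [E]
  m42 ⊆ 1-1010,101-10
  m46 ⊆ 10-110,101-10
E = {-01001, 00-001, 000100, 000111, 011-10, 100011}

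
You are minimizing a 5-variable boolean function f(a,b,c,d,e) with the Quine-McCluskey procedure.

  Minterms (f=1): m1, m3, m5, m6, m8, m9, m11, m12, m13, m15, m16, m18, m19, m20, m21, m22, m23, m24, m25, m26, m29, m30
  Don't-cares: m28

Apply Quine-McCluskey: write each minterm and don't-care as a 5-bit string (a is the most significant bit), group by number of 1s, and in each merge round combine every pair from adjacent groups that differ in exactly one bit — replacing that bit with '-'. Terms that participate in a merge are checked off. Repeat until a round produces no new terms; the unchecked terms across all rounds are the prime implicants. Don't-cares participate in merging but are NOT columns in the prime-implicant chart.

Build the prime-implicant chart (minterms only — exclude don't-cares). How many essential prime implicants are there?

size-2^0 implicants → 00001(✓)  00011(✓)  00101(✓)  00110(✓)  01000(✓)  01001(✓)  01011(✓)  01100(✓)  01101(✓)  01111(✓)  10000(✓)  10010(✓)  10011(✓)  10100(✓)  10101(✓)  10110(✓)  10111(✓)  11000(✓)  11001(✓)  11010(✓)  11100(✓)  11101(✓)  11110(✓)
size-2^1 implicants → -0011  -0101(✓)  -0110  -1000(✓)  -1001(✓)  -1100(✓)  -1101(✓)  0-001(✓)  0-011(✓)  0-101(✓)  00-01(✓)  000-1(✓)  01-00(✓)  01-01(✓)  01-11(✓)  010-1(✓)  0100-(✓)  011-1(✓)  0110-(✓)  1-000(✓)  1-010(✓)  1-100(✓)  1-101(✓)  1-110(✓)  10-00(✓)  10-10(✓)  10-11(✓)  100-0(✓)  1001-(✓)  101-0(✓)  101-1(✓)  1010-(✓)  1011-(✓)  11-00(✓)  11-01(✓)  11-10(✓)  110-0(✓)  1100-(✓)  111-0(✓)  1110-(✓)
size-2^2 implicants → --101  -1-00(✓)  -1-01(✓)  -100-(✓)  -110-(✓)  0--01  0-0-1  01--1  01-0-(✓)  1--00(✓)  1--10(✓)  1-0-0(✓)  1-1-0(✓)  1-10-  10--0(✓)  10-1-  101--  11--0(✓)  11-0-(✓)
size-2^3 implicants → -1-0-  1---0
Unchecked terms (primes): --101, -0011, -0110, -1-0-, 0--01, 0-0-1, 01--1, 1---0, 1-10-, 10-1-, 101--
Minterm coverage:
  m1 ⊆ 0--01,0-0-1
  m3 ⊆ -0011,0-0-1
  m5 ⊆ --101,0--01
  m6 ⊆ -0110 [E]
  m8 ⊆ -1-0- [E]
  m9 ⊆ -1-0-,0--01,0-0-1,01--1
  m11 ⊆ 0-0-1,01--1
  m12 ⊆ -1-0- [E]
  m13 ⊆ --101,-1-0-,0--01,01--1
  m15 ⊆ 01--1 [E]
  m16 ⊆ 1---0 [E]
  m18 ⊆ 1---0,10-1-
  m19 ⊆ -0011,10-1-
  m20 ⊆ 1---0,1-10-,101--
  m21 ⊆ --101,1-10-,101--
  m22 ⊆ -0110,1---0,10-1-,101--
  m23 ⊆ 10-1-,101--
  m24 ⊆ -1-0-,1---0
  m25 ⊆ -1-0- [E]
  m26 ⊆ 1---0 [E]
  m29 ⊆ --101,-1-0-,1-10-
  m30 ⊆ 1---0 [E]
E = {-0110, -1-0-, 01--1, 1---0}

4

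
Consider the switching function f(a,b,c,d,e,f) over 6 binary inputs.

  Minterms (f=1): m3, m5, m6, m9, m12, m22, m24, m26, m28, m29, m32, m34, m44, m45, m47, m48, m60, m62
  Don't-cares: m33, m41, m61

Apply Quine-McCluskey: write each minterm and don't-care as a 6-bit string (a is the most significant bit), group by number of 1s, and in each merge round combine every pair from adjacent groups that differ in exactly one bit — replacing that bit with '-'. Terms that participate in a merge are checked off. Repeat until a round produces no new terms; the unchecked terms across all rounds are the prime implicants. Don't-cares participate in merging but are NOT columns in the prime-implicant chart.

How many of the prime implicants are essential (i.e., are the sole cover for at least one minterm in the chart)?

size-2^0 implicants → 000011  000101  000110(✓)  001001(✓)  001100(✓)  010110(✓)  011000(✓)  011010(✓)  011100(✓)  011101(✓)  100000(✓)  100001(✓)  100010(✓)  101001(✓)  101100(✓)  101101(✓)  101111(✓)  110000(✓)  111100(✓)  111101(✓)  111110(✓)
size-2^1 implicants → -01001  -01100(✓)  -11100(✓)  -11101(✓)  0-0110  0-1100(✓)  011-00  0110-0  01110-(✓)  1-0000  1-1100(✓)  1-1101(✓)  10-001  1000-0  10000-  101-01  1011-1  10110-(✓)  1111-0  11110-(✓)
size-2^2 implicants → --1100  -1110-  1-110-
Unchecked terms (primes): --1100, -01001, -1110-, 0-0110, 000011, 000101, 011-00, 0110-0, 1-0000, 1-110-, 10-001, 1000-0, 10000-, 101-01, 1011-1, 1111-0
Minterm coverage:
  m3 ⊆ 000011 [E]
  m5 ⊆ 000101 [E]
  m6 ⊆ 0-0110 [E]
  m9 ⊆ -01001 [E]
  m12 ⊆ --1100 [E]
  m22 ⊆ 0-0110 [E]
  m24 ⊆ 011-00,0110-0
  m26 ⊆ 0110-0 [E]
  m28 ⊆ --1100,-1110-,011-00
  m29 ⊆ -1110- [E]
  m32 ⊆ 1-0000,1000-0,10000-
  m34 ⊆ 1000-0 [E]
  m44 ⊆ --1100,1-110-
  m45 ⊆ 1-110-,101-01,1011-1
  m47 ⊆ 1011-1 [E]
  m48 ⊆ 1-0000 [E]
  m60 ⊆ --1100,-1110-,1-110-,1111-0
  m62 ⊆ 1111-0 [E]
E = {--1100, -01001, -1110-, 0-0110, 000011, 000101, 0110-0, 1-0000, 1000-0, 1011-1, 1111-0}

11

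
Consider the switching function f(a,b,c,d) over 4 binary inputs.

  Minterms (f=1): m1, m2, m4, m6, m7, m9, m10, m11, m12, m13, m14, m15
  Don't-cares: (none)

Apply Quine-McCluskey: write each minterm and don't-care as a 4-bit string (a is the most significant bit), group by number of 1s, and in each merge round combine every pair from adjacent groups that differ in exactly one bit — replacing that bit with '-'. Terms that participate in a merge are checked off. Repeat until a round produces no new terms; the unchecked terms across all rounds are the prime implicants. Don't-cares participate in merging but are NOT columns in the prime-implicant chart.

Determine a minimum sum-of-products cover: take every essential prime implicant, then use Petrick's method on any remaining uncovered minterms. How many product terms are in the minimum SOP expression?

Round 0: 0001✓ 0010✓ 0100✓ 0110✓ 0111✓ 1001✓ 1010✓ 1011✓ 1100✓ 1101✓ 1110✓ 1111✓
Round 1: -001 -010✓ -100✓ -110✓ -111✓ 0-10✓ 01-0✓ 011-✓ 1-01✓ 1-10✓ 1-11✓ 10-1✓ 101-✓ 11-0✓ 11-1✓ 110-✓ 111-✓
Round 2: --10 -1-0 -11- 1--1 1-1- 11--
PIs = {--10, -001, -1-0, -11-, 1--1, 1-1-, 11--}
Coverage chart:
  m1: -001 ←essential
  m2: --10 ←essential
  m4: -1-0 ←essential
  m6: --10,-1-0,-11-
  m7: -11- ←essential
  m9: -001,1--1
  m10: --10,1-1-
  m11: 1--1,1-1-
  m12: -1-0,11--
  m13: 1--1,11--
  m14: --10,-1-0,-11-,1-1-,11--
  m15: -11-,1--1,1-1-,11--
Essential: --10, -001, -1-0, -11-
Petrick residual → 1--1
Min cover (5 terms): cd' + b'c'd + bd' + bc + ad

5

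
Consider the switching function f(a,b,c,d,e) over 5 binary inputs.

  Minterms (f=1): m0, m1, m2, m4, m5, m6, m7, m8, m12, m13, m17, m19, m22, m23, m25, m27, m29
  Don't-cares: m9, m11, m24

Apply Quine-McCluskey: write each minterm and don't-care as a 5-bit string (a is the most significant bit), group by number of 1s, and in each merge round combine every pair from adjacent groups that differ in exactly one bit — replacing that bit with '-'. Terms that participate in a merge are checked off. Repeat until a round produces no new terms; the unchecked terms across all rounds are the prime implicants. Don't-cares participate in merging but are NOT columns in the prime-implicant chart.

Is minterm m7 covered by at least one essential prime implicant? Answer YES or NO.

YES

[col 0] 00000*, 00001*, 00010*, 00100*, 00101*, 00110*, 00111*, 01000*, 01001*, 01011*, 01100*, 01101*, 10001*, 10011*, 10110*, 10111*, 11000*, 11001*, 11011*, 11101*
[col 1] -0001*, -0110*, -0111*, -1000*, -1001*, -1011*, -1101*, 0-000*, 0-001*, 0-100*, 0-101*, 00-00*, 00-01*, 00-10*, 000-0*, 0000-*, 001-0*, 001-1*, 0010-*, 0011-*, 01-00*, 01-01*, 010-1*, 0100-*, 0110-*, 1-001*, 1-011*, 10-11, 100-1*, 1011-*, 11-01*, 110-1*, 1100-*
[col 2] --001, -011-, -1-01, -10-1, -100-, 0--00*, 0--01*, 0-00-*, 0-10-*, 00--0, 00-0-*, 001--, 01-0-*, 1-0-1
[col 3] 0--0-
Prime implicants: --001, -011-, -1-01, -10-1, -100-, 0--0-, 00--0, 001--, 1-0-1, 10-11
PI chart (minterm → PIs covering it):
  0 | 0--0-,00--0
  1 | --001,0--0-
  2 | 00--0  (sole → essential)
  4 | 0--0-,00--0,001--
  5 | 0--0-,001--
  6 | -011-,00--0,001--
  7 | -011-,001--
  8 | -100-,0--0-
  12 | 0--0-  (sole → essential)
  13 | -1-01,0--0-
  17 | --001,1-0-1
  19 | 1-0-1,10-11
  22 | -011-  (sole → essential)
  23 | -011-,10-11
  25 | --001,-1-01,-10-1,-100-,1-0-1
  27 | -10-1,1-0-1
  29 | -1-01  (sole → essential)
Essential prime implicants: -011-, -1-01, 0--0-, 00--0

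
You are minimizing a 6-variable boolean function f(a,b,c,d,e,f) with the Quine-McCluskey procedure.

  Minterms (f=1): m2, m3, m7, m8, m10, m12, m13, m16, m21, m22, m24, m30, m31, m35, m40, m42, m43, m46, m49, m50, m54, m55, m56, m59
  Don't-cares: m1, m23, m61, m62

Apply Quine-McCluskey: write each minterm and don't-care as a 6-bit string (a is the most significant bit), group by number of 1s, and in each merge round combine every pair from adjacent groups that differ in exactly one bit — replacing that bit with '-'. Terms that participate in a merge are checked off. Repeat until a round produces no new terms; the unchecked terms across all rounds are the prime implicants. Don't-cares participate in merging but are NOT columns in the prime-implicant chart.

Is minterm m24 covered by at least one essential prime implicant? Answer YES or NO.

YES

Round 0: 000001✓ 000010✓ 000011✓ 000111✓ 001000✓ 001010✓ 001100✓ 001101✓ 010000✓ 010101✓ 010110✓ 010111✓ 011000✓ 011110✓ 011111✓ 100011✓ 101000✓ 101010✓ 101011✓ 101110✓ 110001 110010✓ 110110✓ 110111✓ 111000✓ 111011✓ 111101 111110✓
Round 1: -00011 -01000✓ -01010✓ -10110✓ -10111✓ -11000✓ -11110✓ 0-0111 0-1000✓ 00-010 000-11 0000-1 00001- 001-00 0010-0✓ 00110- 01-000 01-110✓ 01-111✓ 0101-1 01011-✓ 01111-✓ 1-1000✓ 1-1011 1-1110 10-011 101-10 1010-0✓ 10101- 11-110✓ 110-10 11011-✓
Round 2: --1000 -010-0 -1-110 -1011- 01-11-
PIs = {--1000, -00011, -010-0, -1-110, -1011-, 0-0111, 00-010, 000-11, 0000-1, 00001-, 001-00, 00110-, 01-000, 01-11-, 0101-1, 1-1011, 1-1110, 10-011, 101-10, 10101-, 110-10, 110001, 111101}
Coverage chart:
  m2: 00-010,00001-
  m3: -00011,000-11,0000-1,00001-
  m7: 0-0111,000-11
  m8: --1000,-010-0,001-00
  m10: -010-0,00-010
  m12: 001-00,00110-
  m13: 00110- ←essential
  m16: 01-000 ←essential
  m21: 0101-1 ←essential
  m22: -1-110,-1011-,01-11-
  m24: --1000,01-000
  m30: -1-110,01-11-
  m31: 01-11- ←essential
  m35: -00011,10-011
  m40: --1000,-010-0
  m42: -010-0,101-10,10101-
  m43: 1-1011,10-011,10101-
  m46: 1-1110,101-10
  m49: 110001 ←essential
  m50: 110-10 ←essential
  m54: -1-110,-1011-,110-10
  m55: -1011- ←essential
  m56: --1000 ←essential
  m59: 1-1011 ←essential
Essential: --1000, -1011-, 00110-, 01-000, 01-11-, 0101-1, 1-1011, 110-10, 110001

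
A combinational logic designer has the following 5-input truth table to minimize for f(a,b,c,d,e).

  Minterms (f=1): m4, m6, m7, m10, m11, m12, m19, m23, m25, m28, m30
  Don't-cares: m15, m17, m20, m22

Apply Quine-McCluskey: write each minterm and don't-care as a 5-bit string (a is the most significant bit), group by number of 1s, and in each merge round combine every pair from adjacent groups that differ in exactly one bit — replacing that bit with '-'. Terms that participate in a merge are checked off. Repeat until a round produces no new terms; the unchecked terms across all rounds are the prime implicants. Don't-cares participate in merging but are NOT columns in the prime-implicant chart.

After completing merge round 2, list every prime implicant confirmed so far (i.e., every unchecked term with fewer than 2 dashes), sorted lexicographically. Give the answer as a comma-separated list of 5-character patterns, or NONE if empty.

size-2^0 implicants → 00100(✓)  00110(✓)  00111(✓)  01010(✓)  01011(✓)  01100(✓)  01111(✓)  10001(✓)  10011(✓)  10100(✓)  10110(✓)  10111(✓)  11001(✓)  11100(✓)  11110(✓)
size-2^1 implicants → -0100(✓)  -0110(✓)  -0111(✓)  -1100(✓)  0-100(✓)  0-111  001-0(✓)  0011-(✓)  01-11  0101-  1-001  1-100(✓)  1-110(✓)  10-11  100-1  101-0(✓)  1011-(✓)  111-0(✓)
size-2^2 implicants → --100  -01-0  -011-  1-1-0
Unchecked terms (primes): --100, -01-0, -011-, 0-111, 01-11, 0101-, 1-001, 1-1-0, 10-11, 100-1

0-111, 01-11, 0101-, 1-001, 10-11, 100-1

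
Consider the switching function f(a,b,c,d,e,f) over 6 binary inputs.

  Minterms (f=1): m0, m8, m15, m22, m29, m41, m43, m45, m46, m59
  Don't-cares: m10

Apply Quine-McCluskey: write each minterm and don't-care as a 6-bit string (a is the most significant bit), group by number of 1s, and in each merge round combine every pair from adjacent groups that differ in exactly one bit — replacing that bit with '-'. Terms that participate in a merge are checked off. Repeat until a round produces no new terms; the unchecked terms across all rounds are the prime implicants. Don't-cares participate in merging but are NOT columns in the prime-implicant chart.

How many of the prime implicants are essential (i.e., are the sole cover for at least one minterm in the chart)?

size-2^0 implicants → 000000(✓)  001000(✓)  001010(✓)  001111  010110  011101  101001(✓)  101011(✓)  101101(✓)  101110  111011(✓)
size-2^1 implicants → 00-000  0010-0  1-1011  101-01  1010-1
Unchecked terms (primes): 00-000, 0010-0, 001111, 010110, 011101, 1-1011, 101-01, 1010-1, 101110
Minterm coverage:
  m0 ⊆ 00-000 [E]
  m8 ⊆ 00-000,0010-0
  m15 ⊆ 001111 [E]
  m22 ⊆ 010110 [E]
  m29 ⊆ 011101 [E]
  m41 ⊆ 101-01,1010-1
  m43 ⊆ 1-1011,1010-1
  m45 ⊆ 101-01 [E]
  m46 ⊆ 101110 [E]
  m59 ⊆ 1-1011 [E]
E = {00-000, 001111, 010110, 011101, 1-1011, 101-01, 101110}

7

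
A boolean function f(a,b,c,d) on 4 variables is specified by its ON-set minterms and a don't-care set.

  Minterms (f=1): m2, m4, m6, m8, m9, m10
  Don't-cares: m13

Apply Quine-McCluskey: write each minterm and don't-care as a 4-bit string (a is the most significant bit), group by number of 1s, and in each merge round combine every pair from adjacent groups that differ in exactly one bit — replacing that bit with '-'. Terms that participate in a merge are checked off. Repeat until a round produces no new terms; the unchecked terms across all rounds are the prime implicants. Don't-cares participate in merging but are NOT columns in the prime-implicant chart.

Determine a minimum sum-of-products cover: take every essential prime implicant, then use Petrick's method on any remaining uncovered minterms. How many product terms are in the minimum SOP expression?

3

Round 0: 0010✓ 0100✓ 0110✓ 1000✓ 1001✓ 1010✓ 1101✓
Round 1: -010 0-10 01-0 1-01 10-0 100-
PIs = {-010, 0-10, 01-0, 1-01, 10-0, 100-}
Coverage chart:
  m2: -010,0-10
  m4: 01-0 ←essential
  m6: 0-10,01-0
  m8: 10-0,100-
  m9: 1-01,100-
  m10: -010,10-0
Essential: 01-0
Petrick residual → -010, 100-
Min cover (3 terms): b'cd' + a'bd' + ab'c'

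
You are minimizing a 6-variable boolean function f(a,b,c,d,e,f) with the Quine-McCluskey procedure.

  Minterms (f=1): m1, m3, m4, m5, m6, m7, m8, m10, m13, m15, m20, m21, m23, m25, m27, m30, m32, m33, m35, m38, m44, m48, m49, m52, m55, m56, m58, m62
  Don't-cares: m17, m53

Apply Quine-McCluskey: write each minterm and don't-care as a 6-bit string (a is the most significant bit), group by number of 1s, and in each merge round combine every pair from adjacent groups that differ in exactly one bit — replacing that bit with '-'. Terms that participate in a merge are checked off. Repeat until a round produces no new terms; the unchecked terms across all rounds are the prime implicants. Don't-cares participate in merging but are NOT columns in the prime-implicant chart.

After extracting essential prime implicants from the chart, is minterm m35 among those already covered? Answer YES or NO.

YES

Round 0: 000001✓ 000011✓ 000100✓ 000101✓ 000110✓ 000111✓ 001000✓ 001010✓ 001101✓ 001111✓ 010001✓ 010100✓ 010101✓ 010111✓ 011001✓ 011011✓ 011110✓ 100000✓ 100001✓ 100011✓ 100110✓ 101100 110000✓ 110001✓ 110100✓ 110101✓ 110111✓ 111000✓ 111010✓ 111110✓
Round 1: -00001✓ -00011✓ -00110 -10001✓ -10100✓ -10101✓ -10111✓ -11110 0-0001✓ 0-0100✓ 0-0101✓ 0-0111✓ 00-101✓ 00-111✓ 000-01✓ 000-11✓ 0000-1✓ 0001-0✓ 0001-1✓ 00010-✓ 00011-✓ 0010-0 0011-1✓ 01-001 010-01✓ 0101-1✓ 01010-✓ 0110-1 1-0000✓ 1-0001✓ 1000-1✓ 10000-✓ 11-000 110-00✓ 110-01✓ 11000-✓ 1101-1✓ 11010-✓ 111-10 1110-0
Round 2: --0001 -000-1 -10-01 -101-1 -1010- 0-0-01 0-01-1 0-010- 00-1-1 000--1 0001-- 1-000- 110-0-
PIs = {--0001, -000-1, -00110, -10-01, -101-1, -1010-, -11110, 0-0-01, 0-01-1, 0-010-, 00-1-1, 000--1, 0001--, 0010-0, 01-001, 0110-1, 1-000-, 101100, 11-000, 110-0-, 111-10, 1110-0}
Coverage chart:
  m1: --0001,-000-1,0-0-01,000--1
  m3: -000-1,000--1
  m4: 0-010-,0001--
  m5: 0-0-01,0-01-1,0-010-,00-1-1,000--1,0001--
  m6: -00110,0001--
  m7: 0-01-1,00-1-1,000--1,0001--
  m8: 0010-0 ←essential
  m10: 0010-0 ←essential
  m13: 00-1-1 ←essential
  m15: 00-1-1 ←essential
  m20: -1010-,0-010-
  m21: -10-01,-101-1,-1010-,0-0-01,0-01-1,0-010-
  m23: -101-1,0-01-1
  m25: 01-001,0110-1
  m27: 0110-1 ←essential
  m30: -11110 ←essential
  m32: 1-000- ←essential
  m33: --0001,-000-1,1-000-
  m35: -000-1 ←essential
  m38: -00110 ←essential
  m44: 101100 ←essential
  m48: 1-000-,11-000,110-0-
  m49: --0001,-10-01,1-000-,110-0-
  m52: -1010-,110-0-
  m55: -101-1 ←essential
  m56: 11-000,1110-0
  m58: 111-10,1110-0
  m62: -11110,111-10
Essential: -000-1, -00110, -101-1, -11110, 00-1-1, 0010-0, 0110-1, 1-000-, 101100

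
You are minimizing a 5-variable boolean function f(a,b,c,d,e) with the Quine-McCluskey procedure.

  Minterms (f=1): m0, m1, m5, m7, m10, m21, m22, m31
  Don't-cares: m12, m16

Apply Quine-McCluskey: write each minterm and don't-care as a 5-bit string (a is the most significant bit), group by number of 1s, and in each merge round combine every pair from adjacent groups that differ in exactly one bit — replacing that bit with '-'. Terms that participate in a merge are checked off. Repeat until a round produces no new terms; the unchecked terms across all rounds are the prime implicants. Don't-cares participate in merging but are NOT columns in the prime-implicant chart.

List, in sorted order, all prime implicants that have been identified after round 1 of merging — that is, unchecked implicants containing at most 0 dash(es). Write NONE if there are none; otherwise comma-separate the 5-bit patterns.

Round 0: 00000✓ 00001✓ 00101✓ 00111✓ 01010 01100 10000✓ 10101✓ 10110 11111
Round 1: -0000 -0101 00-01 0000- 001-1
PIs = {-0000, -0101, 00-01, 0000-, 001-1, 01010, 01100, 10110, 11111}

01010, 01100, 10110, 11111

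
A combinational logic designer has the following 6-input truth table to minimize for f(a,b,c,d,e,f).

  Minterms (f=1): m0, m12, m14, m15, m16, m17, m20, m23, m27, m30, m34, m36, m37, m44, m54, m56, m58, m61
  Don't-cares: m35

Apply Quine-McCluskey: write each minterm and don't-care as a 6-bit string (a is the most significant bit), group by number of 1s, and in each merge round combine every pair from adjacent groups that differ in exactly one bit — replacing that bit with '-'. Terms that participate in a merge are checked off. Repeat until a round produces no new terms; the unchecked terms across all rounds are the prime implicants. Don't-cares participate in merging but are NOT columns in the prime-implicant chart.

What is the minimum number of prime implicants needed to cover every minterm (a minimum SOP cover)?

[col 0] 000000*, 001100*, 001110*, 001111*, 010000*, 010001*, 010100*, 010111, 011011, 011110*, 100010*, 100011*, 100100*, 100101*, 101100*, 110110, 111000*, 111010*, 111101
[col 1] -01100, 0-0000, 0-1110, 0011-0, 00111-, 010-00, 01000-, 10-100, 10001-, 10010-, 1110-0
Prime implicants: -01100, 0-0000, 0-1110, 0011-0, 00111-, 010-00, 01000-, 010111, 011011, 10-100, 10001-, 10010-, 110110, 1110-0, 111101
PI chart (minterm → PIs covering it):
  0 | 0-0000  (sole → essential)
  12 | -01100,0011-0
  14 | 0-1110,0011-0,00111-
  15 | 00111-  (sole → essential)
  16 | 0-0000,010-00,01000-
  17 | 01000-  (sole → essential)
  20 | 010-00  (sole → essential)
  23 | 010111  (sole → essential)
  27 | 011011  (sole → essential)
  30 | 0-1110  (sole → essential)
  34 | 10001-  (sole → essential)
  36 | 10-100,10010-
  37 | 10010-  (sole → essential)
  44 | -01100,10-100
  54 | 110110  (sole → essential)
  56 | 1110-0  (sole → essential)
  58 | 1110-0  (sole → essential)
  61 | 111101  (sole → essential)
Essential prime implicants: 0-0000, 0-1110, 00111-, 010-00, 01000-, 010111, 011011, 10001-, 10010-, 110110, 1110-0, 111101
Petrick residual → -01100
Minimum SOP uses 13 PIs: b'cde'f' + a'c'd'e'f' + a'cdef' + a'b'cde + a'bc'e'f' + a'bc'd'e' + a'bc'def + a'bcd'ef + ab'c'd'e + ab'c'de' + abc'def' + abcd'f' + abcde'f

13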